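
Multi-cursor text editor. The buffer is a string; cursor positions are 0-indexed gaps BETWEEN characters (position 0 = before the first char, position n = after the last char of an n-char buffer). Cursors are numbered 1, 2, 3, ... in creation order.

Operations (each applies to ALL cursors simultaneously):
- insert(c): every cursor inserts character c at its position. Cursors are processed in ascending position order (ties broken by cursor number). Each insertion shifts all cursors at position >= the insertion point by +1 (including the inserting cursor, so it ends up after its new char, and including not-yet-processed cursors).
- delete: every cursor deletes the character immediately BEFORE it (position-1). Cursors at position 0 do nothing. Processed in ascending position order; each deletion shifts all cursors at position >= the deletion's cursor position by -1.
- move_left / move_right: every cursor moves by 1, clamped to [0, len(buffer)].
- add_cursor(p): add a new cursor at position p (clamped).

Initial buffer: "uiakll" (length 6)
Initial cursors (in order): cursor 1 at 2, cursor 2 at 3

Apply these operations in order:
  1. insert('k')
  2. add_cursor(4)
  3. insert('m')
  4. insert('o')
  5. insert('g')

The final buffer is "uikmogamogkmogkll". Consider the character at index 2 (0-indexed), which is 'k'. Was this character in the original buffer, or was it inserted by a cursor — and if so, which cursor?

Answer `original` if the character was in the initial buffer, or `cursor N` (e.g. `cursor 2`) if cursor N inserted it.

After op 1 (insert('k')): buffer="uikakkll" (len 8), cursors c1@3 c2@5, authorship ..1.2...
After op 2 (add_cursor(4)): buffer="uikakkll" (len 8), cursors c1@3 c3@4 c2@5, authorship ..1.2...
After op 3 (insert('m')): buffer="uikmamkmkll" (len 11), cursors c1@4 c3@6 c2@8, authorship ..11.322...
After op 4 (insert('o')): buffer="uikmoamokmokll" (len 14), cursors c1@5 c3@8 c2@11, authorship ..111.33222...
After op 5 (insert('g')): buffer="uikmogamogkmogkll" (len 17), cursors c1@6 c3@10 c2@14, authorship ..1111.3332222...
Authorship (.=original, N=cursor N): . . 1 1 1 1 . 3 3 3 2 2 2 2 . . .
Index 2: author = 1

Answer: cursor 1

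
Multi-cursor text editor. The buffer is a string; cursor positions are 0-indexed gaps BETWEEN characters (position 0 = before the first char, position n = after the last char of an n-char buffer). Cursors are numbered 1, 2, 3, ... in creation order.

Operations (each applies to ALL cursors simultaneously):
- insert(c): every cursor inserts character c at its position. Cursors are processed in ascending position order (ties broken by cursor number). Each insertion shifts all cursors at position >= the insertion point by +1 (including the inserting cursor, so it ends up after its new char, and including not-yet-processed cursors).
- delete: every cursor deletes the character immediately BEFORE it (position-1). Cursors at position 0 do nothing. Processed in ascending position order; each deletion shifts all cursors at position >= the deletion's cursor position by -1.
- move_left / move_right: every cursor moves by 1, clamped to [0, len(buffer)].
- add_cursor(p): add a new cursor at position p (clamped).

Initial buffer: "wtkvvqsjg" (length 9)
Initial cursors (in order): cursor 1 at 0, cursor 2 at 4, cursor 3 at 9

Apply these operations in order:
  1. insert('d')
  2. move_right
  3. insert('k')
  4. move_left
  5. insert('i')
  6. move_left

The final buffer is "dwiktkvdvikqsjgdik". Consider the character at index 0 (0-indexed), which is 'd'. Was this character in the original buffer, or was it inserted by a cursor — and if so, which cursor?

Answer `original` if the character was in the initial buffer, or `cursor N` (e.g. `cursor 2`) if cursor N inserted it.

Answer: cursor 1

Derivation:
After op 1 (insert('d')): buffer="dwtkvdvqsjgd" (len 12), cursors c1@1 c2@6 c3@12, authorship 1....2.....3
After op 2 (move_right): buffer="dwtkvdvqsjgd" (len 12), cursors c1@2 c2@7 c3@12, authorship 1....2.....3
After op 3 (insert('k')): buffer="dwktkvdvkqsjgdk" (len 15), cursors c1@3 c2@9 c3@15, authorship 1.1...2.2....33
After op 4 (move_left): buffer="dwktkvdvkqsjgdk" (len 15), cursors c1@2 c2@8 c3@14, authorship 1.1...2.2....33
After op 5 (insert('i')): buffer="dwiktkvdvikqsjgdik" (len 18), cursors c1@3 c2@10 c3@17, authorship 1.11...2.22....333
After op 6 (move_left): buffer="dwiktkvdvikqsjgdik" (len 18), cursors c1@2 c2@9 c3@16, authorship 1.11...2.22....333
Authorship (.=original, N=cursor N): 1 . 1 1 . . . 2 . 2 2 . . . . 3 3 3
Index 0: author = 1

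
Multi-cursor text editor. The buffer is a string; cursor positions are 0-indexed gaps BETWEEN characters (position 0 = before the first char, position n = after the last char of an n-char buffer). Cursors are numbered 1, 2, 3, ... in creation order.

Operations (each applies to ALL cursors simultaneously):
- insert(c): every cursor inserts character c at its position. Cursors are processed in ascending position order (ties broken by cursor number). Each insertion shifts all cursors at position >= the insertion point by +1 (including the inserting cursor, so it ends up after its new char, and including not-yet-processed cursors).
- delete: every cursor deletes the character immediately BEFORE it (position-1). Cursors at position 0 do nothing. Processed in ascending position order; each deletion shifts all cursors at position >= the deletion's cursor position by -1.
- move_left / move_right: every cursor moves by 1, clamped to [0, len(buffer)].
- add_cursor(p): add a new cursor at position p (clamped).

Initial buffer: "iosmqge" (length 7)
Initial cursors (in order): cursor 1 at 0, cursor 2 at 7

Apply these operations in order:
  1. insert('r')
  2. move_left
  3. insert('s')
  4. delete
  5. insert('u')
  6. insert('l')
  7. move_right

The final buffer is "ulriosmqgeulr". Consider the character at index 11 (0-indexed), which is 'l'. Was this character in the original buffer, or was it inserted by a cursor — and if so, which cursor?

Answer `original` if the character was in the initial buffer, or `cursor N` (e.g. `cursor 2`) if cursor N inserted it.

Answer: cursor 2

Derivation:
After op 1 (insert('r')): buffer="riosmqger" (len 9), cursors c1@1 c2@9, authorship 1.......2
After op 2 (move_left): buffer="riosmqger" (len 9), cursors c1@0 c2@8, authorship 1.......2
After op 3 (insert('s')): buffer="sriosmqgesr" (len 11), cursors c1@1 c2@10, authorship 11.......22
After op 4 (delete): buffer="riosmqger" (len 9), cursors c1@0 c2@8, authorship 1.......2
After op 5 (insert('u')): buffer="uriosmqgeur" (len 11), cursors c1@1 c2@10, authorship 11.......22
After op 6 (insert('l')): buffer="ulriosmqgeulr" (len 13), cursors c1@2 c2@12, authorship 111.......222
After op 7 (move_right): buffer="ulriosmqgeulr" (len 13), cursors c1@3 c2@13, authorship 111.......222
Authorship (.=original, N=cursor N): 1 1 1 . . . . . . . 2 2 2
Index 11: author = 2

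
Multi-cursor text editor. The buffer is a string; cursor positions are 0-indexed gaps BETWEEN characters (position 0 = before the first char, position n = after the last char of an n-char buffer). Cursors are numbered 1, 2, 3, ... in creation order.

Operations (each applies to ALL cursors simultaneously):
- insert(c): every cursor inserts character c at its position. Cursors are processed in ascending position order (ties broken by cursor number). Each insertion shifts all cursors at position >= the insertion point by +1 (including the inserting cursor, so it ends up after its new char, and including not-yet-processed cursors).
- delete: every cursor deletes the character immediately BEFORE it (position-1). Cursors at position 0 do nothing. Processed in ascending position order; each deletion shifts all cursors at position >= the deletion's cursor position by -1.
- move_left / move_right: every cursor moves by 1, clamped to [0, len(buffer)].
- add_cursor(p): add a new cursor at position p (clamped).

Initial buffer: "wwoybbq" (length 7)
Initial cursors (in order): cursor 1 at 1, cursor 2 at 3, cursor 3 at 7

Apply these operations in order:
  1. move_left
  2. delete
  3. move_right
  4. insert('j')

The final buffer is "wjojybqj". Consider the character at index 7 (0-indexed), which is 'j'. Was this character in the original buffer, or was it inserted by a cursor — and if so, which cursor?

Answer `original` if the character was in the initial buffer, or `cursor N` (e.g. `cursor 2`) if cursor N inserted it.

After op 1 (move_left): buffer="wwoybbq" (len 7), cursors c1@0 c2@2 c3@6, authorship .......
After op 2 (delete): buffer="woybq" (len 5), cursors c1@0 c2@1 c3@4, authorship .....
After op 3 (move_right): buffer="woybq" (len 5), cursors c1@1 c2@2 c3@5, authorship .....
After op 4 (insert('j')): buffer="wjojybqj" (len 8), cursors c1@2 c2@4 c3@8, authorship .1.2...3
Authorship (.=original, N=cursor N): . 1 . 2 . . . 3
Index 7: author = 3

Answer: cursor 3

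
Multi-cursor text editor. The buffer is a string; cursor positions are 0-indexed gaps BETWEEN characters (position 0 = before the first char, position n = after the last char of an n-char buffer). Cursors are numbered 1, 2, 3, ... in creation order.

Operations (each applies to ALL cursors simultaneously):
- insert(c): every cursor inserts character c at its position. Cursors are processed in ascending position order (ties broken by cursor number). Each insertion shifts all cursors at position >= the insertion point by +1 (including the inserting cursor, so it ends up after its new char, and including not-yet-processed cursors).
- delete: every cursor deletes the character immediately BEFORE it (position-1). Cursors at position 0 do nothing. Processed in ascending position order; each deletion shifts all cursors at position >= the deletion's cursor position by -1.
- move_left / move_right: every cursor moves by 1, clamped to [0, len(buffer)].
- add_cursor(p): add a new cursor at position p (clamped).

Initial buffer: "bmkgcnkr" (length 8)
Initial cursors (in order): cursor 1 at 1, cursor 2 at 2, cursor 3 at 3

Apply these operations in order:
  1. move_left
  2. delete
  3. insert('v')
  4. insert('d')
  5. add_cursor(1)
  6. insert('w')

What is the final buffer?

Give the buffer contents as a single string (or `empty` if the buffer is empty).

After op 1 (move_left): buffer="bmkgcnkr" (len 8), cursors c1@0 c2@1 c3@2, authorship ........
After op 2 (delete): buffer="kgcnkr" (len 6), cursors c1@0 c2@0 c3@0, authorship ......
After op 3 (insert('v')): buffer="vvvkgcnkr" (len 9), cursors c1@3 c2@3 c3@3, authorship 123......
After op 4 (insert('d')): buffer="vvvdddkgcnkr" (len 12), cursors c1@6 c2@6 c3@6, authorship 123123......
After op 5 (add_cursor(1)): buffer="vvvdddkgcnkr" (len 12), cursors c4@1 c1@6 c2@6 c3@6, authorship 123123......
After op 6 (insert('w')): buffer="vwvvdddwwwkgcnkr" (len 16), cursors c4@2 c1@10 c2@10 c3@10, authorship 1423123123......

Answer: vwvvdddwwwkgcnkr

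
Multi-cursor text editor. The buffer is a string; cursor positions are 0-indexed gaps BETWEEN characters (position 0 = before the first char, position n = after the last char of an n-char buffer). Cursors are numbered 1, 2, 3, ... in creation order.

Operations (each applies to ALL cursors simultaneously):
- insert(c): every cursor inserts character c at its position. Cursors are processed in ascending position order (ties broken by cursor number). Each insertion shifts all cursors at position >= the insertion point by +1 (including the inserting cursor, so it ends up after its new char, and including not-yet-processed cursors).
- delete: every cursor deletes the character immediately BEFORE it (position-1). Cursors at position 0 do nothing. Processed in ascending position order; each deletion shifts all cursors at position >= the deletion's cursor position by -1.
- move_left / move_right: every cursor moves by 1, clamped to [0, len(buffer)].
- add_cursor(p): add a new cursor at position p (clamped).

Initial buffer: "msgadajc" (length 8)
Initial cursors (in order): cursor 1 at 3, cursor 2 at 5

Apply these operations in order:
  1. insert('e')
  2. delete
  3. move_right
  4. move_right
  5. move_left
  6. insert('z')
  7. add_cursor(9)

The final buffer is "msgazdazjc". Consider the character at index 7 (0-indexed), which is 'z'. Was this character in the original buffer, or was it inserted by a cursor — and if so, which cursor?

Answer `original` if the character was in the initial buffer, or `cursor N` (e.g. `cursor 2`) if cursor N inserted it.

Answer: cursor 2

Derivation:
After op 1 (insert('e')): buffer="msgeadeajc" (len 10), cursors c1@4 c2@7, authorship ...1..2...
After op 2 (delete): buffer="msgadajc" (len 8), cursors c1@3 c2@5, authorship ........
After op 3 (move_right): buffer="msgadajc" (len 8), cursors c1@4 c2@6, authorship ........
After op 4 (move_right): buffer="msgadajc" (len 8), cursors c1@5 c2@7, authorship ........
After op 5 (move_left): buffer="msgadajc" (len 8), cursors c1@4 c2@6, authorship ........
After op 6 (insert('z')): buffer="msgazdazjc" (len 10), cursors c1@5 c2@8, authorship ....1..2..
After op 7 (add_cursor(9)): buffer="msgazdazjc" (len 10), cursors c1@5 c2@8 c3@9, authorship ....1..2..
Authorship (.=original, N=cursor N): . . . . 1 . . 2 . .
Index 7: author = 2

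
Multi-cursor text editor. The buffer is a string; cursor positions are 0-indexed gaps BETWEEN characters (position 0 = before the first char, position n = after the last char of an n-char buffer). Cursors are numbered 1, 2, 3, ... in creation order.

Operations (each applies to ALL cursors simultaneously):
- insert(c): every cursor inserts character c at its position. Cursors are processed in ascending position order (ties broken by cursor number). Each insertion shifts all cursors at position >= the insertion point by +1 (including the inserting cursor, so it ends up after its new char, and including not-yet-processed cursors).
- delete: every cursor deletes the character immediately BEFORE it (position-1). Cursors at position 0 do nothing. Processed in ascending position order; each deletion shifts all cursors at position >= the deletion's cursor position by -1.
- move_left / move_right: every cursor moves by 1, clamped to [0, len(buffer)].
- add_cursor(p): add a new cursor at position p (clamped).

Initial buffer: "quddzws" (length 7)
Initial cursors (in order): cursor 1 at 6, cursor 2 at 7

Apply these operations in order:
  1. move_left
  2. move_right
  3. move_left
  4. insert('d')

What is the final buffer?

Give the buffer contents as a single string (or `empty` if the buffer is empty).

After op 1 (move_left): buffer="quddzws" (len 7), cursors c1@5 c2@6, authorship .......
After op 2 (move_right): buffer="quddzws" (len 7), cursors c1@6 c2@7, authorship .......
After op 3 (move_left): buffer="quddzws" (len 7), cursors c1@5 c2@6, authorship .......
After op 4 (insert('d')): buffer="quddzdwds" (len 9), cursors c1@6 c2@8, authorship .....1.2.

Answer: quddzdwds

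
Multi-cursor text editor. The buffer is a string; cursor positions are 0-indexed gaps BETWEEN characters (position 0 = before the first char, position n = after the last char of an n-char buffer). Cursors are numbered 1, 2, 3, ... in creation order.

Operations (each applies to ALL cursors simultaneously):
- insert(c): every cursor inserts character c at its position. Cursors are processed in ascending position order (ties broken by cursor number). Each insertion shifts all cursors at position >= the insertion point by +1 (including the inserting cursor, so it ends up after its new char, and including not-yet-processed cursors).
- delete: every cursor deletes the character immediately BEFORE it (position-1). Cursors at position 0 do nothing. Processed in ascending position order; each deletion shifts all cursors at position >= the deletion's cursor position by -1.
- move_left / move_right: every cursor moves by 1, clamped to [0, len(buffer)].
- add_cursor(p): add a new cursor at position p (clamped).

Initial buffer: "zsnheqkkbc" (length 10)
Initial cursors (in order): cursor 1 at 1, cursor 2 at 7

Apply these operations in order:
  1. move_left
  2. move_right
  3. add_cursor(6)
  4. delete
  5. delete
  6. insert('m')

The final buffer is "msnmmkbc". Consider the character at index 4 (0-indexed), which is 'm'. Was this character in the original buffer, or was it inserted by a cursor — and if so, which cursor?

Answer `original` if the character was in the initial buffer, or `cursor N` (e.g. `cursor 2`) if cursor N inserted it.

After op 1 (move_left): buffer="zsnheqkkbc" (len 10), cursors c1@0 c2@6, authorship ..........
After op 2 (move_right): buffer="zsnheqkkbc" (len 10), cursors c1@1 c2@7, authorship ..........
After op 3 (add_cursor(6)): buffer="zsnheqkkbc" (len 10), cursors c1@1 c3@6 c2@7, authorship ..........
After op 4 (delete): buffer="snhekbc" (len 7), cursors c1@0 c2@4 c3@4, authorship .......
After op 5 (delete): buffer="snkbc" (len 5), cursors c1@0 c2@2 c3@2, authorship .....
After op 6 (insert('m')): buffer="msnmmkbc" (len 8), cursors c1@1 c2@5 c3@5, authorship 1..23...
Authorship (.=original, N=cursor N): 1 . . 2 3 . . .
Index 4: author = 3

Answer: cursor 3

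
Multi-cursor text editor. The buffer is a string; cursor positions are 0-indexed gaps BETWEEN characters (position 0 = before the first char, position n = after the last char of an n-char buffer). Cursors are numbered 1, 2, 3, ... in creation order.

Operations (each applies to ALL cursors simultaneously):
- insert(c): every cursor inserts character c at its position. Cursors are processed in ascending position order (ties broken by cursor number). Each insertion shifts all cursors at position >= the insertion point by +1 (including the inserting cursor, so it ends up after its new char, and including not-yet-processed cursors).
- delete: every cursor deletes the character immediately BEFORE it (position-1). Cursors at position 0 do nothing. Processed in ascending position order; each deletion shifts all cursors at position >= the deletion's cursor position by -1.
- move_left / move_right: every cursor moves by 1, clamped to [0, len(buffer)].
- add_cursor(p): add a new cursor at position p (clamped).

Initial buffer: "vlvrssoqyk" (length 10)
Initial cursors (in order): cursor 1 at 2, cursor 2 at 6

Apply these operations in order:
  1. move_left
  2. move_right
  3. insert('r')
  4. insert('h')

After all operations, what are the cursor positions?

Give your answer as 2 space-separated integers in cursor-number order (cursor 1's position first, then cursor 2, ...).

Answer: 4 10

Derivation:
After op 1 (move_left): buffer="vlvrssoqyk" (len 10), cursors c1@1 c2@5, authorship ..........
After op 2 (move_right): buffer="vlvrssoqyk" (len 10), cursors c1@2 c2@6, authorship ..........
After op 3 (insert('r')): buffer="vlrvrssroqyk" (len 12), cursors c1@3 c2@8, authorship ..1....2....
After op 4 (insert('h')): buffer="vlrhvrssrhoqyk" (len 14), cursors c1@4 c2@10, authorship ..11....22....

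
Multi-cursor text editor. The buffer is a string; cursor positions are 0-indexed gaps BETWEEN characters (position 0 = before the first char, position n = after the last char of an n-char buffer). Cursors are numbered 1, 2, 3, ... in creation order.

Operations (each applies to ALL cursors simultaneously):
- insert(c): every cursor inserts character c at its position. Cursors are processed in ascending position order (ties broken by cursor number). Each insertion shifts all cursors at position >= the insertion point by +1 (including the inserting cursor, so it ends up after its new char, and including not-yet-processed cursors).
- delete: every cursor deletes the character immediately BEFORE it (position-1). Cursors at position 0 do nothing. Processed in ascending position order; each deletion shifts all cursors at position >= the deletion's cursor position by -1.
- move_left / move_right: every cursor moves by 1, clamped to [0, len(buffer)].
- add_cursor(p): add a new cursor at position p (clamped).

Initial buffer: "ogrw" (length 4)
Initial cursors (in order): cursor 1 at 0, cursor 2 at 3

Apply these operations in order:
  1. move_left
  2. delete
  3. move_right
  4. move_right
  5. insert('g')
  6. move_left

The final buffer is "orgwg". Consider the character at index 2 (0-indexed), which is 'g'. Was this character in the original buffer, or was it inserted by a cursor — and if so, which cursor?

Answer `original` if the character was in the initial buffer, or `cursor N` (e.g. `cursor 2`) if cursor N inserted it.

After op 1 (move_left): buffer="ogrw" (len 4), cursors c1@0 c2@2, authorship ....
After op 2 (delete): buffer="orw" (len 3), cursors c1@0 c2@1, authorship ...
After op 3 (move_right): buffer="orw" (len 3), cursors c1@1 c2@2, authorship ...
After op 4 (move_right): buffer="orw" (len 3), cursors c1@2 c2@3, authorship ...
After op 5 (insert('g')): buffer="orgwg" (len 5), cursors c1@3 c2@5, authorship ..1.2
After op 6 (move_left): buffer="orgwg" (len 5), cursors c1@2 c2@4, authorship ..1.2
Authorship (.=original, N=cursor N): . . 1 . 2
Index 2: author = 1

Answer: cursor 1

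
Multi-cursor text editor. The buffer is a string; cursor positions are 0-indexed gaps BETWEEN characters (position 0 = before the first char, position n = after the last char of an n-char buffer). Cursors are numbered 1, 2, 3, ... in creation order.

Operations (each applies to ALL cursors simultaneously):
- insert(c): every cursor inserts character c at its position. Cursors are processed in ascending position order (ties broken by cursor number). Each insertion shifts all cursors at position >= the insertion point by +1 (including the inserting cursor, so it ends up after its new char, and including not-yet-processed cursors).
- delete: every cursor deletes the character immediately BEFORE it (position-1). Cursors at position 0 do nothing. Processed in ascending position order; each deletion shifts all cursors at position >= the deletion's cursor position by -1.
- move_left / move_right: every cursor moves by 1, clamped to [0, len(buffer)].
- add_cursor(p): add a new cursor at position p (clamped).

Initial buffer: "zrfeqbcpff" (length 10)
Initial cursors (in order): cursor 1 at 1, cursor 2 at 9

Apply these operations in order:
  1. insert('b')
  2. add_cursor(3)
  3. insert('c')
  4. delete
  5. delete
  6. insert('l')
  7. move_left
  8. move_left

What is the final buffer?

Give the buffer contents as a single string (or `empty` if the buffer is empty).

After op 1 (insert('b')): buffer="zbrfeqbcpfbf" (len 12), cursors c1@2 c2@11, authorship .1........2.
After op 2 (add_cursor(3)): buffer="zbrfeqbcpfbf" (len 12), cursors c1@2 c3@3 c2@11, authorship .1........2.
After op 3 (insert('c')): buffer="zbcrcfeqbcpfbcf" (len 15), cursors c1@3 c3@5 c2@14, authorship .11.3.......22.
After op 4 (delete): buffer="zbrfeqbcpfbf" (len 12), cursors c1@2 c3@3 c2@11, authorship .1........2.
After op 5 (delete): buffer="zfeqbcpff" (len 9), cursors c1@1 c3@1 c2@8, authorship .........
After op 6 (insert('l')): buffer="zllfeqbcpflf" (len 12), cursors c1@3 c3@3 c2@11, authorship .13.......2.
After op 7 (move_left): buffer="zllfeqbcpflf" (len 12), cursors c1@2 c3@2 c2@10, authorship .13.......2.
After op 8 (move_left): buffer="zllfeqbcpflf" (len 12), cursors c1@1 c3@1 c2@9, authorship .13.......2.

Answer: zllfeqbcpflf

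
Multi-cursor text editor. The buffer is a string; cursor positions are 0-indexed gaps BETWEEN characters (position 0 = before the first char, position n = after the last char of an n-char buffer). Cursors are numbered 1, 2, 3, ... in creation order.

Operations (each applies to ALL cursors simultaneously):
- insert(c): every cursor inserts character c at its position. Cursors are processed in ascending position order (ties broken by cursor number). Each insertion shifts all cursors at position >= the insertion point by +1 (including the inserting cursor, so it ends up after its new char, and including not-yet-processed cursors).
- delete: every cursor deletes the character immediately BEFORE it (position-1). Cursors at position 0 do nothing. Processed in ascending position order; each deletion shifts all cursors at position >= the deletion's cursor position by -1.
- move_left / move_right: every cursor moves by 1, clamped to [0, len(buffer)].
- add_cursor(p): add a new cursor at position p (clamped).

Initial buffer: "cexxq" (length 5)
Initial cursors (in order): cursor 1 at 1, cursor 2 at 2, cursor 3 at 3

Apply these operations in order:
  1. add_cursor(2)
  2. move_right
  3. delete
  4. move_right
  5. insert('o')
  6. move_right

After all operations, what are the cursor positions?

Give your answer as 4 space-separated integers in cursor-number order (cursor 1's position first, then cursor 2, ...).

After op 1 (add_cursor(2)): buffer="cexxq" (len 5), cursors c1@1 c2@2 c4@2 c3@3, authorship .....
After op 2 (move_right): buffer="cexxq" (len 5), cursors c1@2 c2@3 c4@3 c3@4, authorship .....
After op 3 (delete): buffer="q" (len 1), cursors c1@0 c2@0 c3@0 c4@0, authorship .
After op 4 (move_right): buffer="q" (len 1), cursors c1@1 c2@1 c3@1 c4@1, authorship .
After op 5 (insert('o')): buffer="qoooo" (len 5), cursors c1@5 c2@5 c3@5 c4@5, authorship .1234
After op 6 (move_right): buffer="qoooo" (len 5), cursors c1@5 c2@5 c3@5 c4@5, authorship .1234

Answer: 5 5 5 5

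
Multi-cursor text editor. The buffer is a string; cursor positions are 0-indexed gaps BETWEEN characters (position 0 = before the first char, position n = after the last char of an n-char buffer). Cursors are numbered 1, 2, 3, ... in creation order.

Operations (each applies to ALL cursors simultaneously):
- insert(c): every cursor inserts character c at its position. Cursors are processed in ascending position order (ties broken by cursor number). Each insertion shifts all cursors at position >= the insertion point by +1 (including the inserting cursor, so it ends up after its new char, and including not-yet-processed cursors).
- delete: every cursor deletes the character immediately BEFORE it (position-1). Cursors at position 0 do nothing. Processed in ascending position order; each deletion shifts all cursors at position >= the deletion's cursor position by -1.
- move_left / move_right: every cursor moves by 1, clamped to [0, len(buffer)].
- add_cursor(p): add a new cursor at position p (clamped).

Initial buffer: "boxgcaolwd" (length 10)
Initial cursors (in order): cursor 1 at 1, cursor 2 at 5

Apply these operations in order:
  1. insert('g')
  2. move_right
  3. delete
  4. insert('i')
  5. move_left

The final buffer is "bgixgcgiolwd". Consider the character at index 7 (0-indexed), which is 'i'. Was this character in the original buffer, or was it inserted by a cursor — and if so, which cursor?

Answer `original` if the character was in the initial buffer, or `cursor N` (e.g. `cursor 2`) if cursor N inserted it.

After op 1 (insert('g')): buffer="bgoxgcgaolwd" (len 12), cursors c1@2 c2@7, authorship .1....2.....
After op 2 (move_right): buffer="bgoxgcgaolwd" (len 12), cursors c1@3 c2@8, authorship .1....2.....
After op 3 (delete): buffer="bgxgcgolwd" (len 10), cursors c1@2 c2@6, authorship .1...2....
After op 4 (insert('i')): buffer="bgixgcgiolwd" (len 12), cursors c1@3 c2@8, authorship .11...22....
After op 5 (move_left): buffer="bgixgcgiolwd" (len 12), cursors c1@2 c2@7, authorship .11...22....
Authorship (.=original, N=cursor N): . 1 1 . . . 2 2 . . . .
Index 7: author = 2

Answer: cursor 2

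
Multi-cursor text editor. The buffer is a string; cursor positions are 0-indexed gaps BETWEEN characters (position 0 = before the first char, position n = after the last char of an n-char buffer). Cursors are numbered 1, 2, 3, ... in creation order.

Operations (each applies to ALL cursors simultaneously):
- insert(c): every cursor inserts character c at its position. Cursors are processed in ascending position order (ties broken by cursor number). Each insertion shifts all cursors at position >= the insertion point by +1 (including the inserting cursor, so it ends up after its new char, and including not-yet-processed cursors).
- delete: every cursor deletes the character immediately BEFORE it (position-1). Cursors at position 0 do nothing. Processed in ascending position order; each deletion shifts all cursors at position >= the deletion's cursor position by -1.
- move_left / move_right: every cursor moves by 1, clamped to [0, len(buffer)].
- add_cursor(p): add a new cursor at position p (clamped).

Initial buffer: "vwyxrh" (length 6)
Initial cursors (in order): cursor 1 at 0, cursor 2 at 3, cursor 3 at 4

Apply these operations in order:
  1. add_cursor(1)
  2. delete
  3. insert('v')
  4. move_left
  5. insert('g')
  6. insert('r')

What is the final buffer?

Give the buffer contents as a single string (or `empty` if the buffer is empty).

Answer: vggrrvwvggrrvrh

Derivation:
After op 1 (add_cursor(1)): buffer="vwyxrh" (len 6), cursors c1@0 c4@1 c2@3 c3@4, authorship ......
After op 2 (delete): buffer="wrh" (len 3), cursors c1@0 c4@0 c2@1 c3@1, authorship ...
After op 3 (insert('v')): buffer="vvwvvrh" (len 7), cursors c1@2 c4@2 c2@5 c3@5, authorship 14.23..
After op 4 (move_left): buffer="vvwvvrh" (len 7), cursors c1@1 c4@1 c2@4 c3@4, authorship 14.23..
After op 5 (insert('g')): buffer="vggvwvggvrh" (len 11), cursors c1@3 c4@3 c2@8 c3@8, authorship 1144.2233..
After op 6 (insert('r')): buffer="vggrrvwvggrrvrh" (len 15), cursors c1@5 c4@5 c2@12 c3@12, authorship 114144.223233..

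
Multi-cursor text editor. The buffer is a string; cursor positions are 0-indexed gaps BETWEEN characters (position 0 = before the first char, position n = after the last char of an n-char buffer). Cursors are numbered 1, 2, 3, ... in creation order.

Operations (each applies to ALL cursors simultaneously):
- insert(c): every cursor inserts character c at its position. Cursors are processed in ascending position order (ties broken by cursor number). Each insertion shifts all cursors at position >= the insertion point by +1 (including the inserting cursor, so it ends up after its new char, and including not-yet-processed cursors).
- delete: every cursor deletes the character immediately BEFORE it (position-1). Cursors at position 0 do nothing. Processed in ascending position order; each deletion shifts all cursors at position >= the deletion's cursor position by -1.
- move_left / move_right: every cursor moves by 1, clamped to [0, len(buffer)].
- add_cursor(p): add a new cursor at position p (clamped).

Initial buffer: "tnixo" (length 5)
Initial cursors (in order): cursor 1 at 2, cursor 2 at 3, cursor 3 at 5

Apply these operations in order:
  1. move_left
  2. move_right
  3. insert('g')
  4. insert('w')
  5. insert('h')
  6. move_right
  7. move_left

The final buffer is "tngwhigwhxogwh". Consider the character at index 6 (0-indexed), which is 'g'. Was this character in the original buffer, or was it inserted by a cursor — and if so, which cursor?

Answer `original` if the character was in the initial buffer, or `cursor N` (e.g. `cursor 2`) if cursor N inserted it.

After op 1 (move_left): buffer="tnixo" (len 5), cursors c1@1 c2@2 c3@4, authorship .....
After op 2 (move_right): buffer="tnixo" (len 5), cursors c1@2 c2@3 c3@5, authorship .....
After op 3 (insert('g')): buffer="tngigxog" (len 8), cursors c1@3 c2@5 c3@8, authorship ..1.2..3
After op 4 (insert('w')): buffer="tngwigwxogw" (len 11), cursors c1@4 c2@7 c3@11, authorship ..11.22..33
After op 5 (insert('h')): buffer="tngwhigwhxogwh" (len 14), cursors c1@5 c2@9 c3@14, authorship ..111.222..333
After op 6 (move_right): buffer="tngwhigwhxogwh" (len 14), cursors c1@6 c2@10 c3@14, authorship ..111.222..333
After op 7 (move_left): buffer="tngwhigwhxogwh" (len 14), cursors c1@5 c2@9 c3@13, authorship ..111.222..333
Authorship (.=original, N=cursor N): . . 1 1 1 . 2 2 2 . . 3 3 3
Index 6: author = 2

Answer: cursor 2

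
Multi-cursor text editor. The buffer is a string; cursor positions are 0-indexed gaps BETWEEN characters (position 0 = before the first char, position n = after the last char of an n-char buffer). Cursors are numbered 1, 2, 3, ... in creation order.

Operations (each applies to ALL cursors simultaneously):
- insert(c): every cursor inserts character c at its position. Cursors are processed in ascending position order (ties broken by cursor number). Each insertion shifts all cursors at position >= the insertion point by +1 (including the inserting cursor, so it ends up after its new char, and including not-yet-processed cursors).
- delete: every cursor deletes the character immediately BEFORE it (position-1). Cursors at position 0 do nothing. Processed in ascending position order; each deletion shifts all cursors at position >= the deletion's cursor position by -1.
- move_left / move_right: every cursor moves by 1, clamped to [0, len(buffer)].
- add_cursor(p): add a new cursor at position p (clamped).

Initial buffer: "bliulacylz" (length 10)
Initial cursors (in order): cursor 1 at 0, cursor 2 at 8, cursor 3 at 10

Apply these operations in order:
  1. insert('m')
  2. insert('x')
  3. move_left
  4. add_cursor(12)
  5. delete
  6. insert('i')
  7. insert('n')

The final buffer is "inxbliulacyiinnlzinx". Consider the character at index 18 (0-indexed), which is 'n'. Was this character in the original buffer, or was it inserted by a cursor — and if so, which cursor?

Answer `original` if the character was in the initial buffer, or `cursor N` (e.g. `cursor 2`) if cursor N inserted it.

Answer: cursor 3

Derivation:
After op 1 (insert('m')): buffer="mbliulacymlzm" (len 13), cursors c1@1 c2@10 c3@13, authorship 1........2..3
After op 2 (insert('x')): buffer="mxbliulacymxlzmx" (len 16), cursors c1@2 c2@12 c3@16, authorship 11........22..33
After op 3 (move_left): buffer="mxbliulacymxlzmx" (len 16), cursors c1@1 c2@11 c3@15, authorship 11........22..33
After op 4 (add_cursor(12)): buffer="mxbliulacymxlzmx" (len 16), cursors c1@1 c2@11 c4@12 c3@15, authorship 11........22..33
After op 5 (delete): buffer="xbliulacylzx" (len 12), cursors c1@0 c2@9 c4@9 c3@11, authorship 1..........3
After op 6 (insert('i')): buffer="ixbliulacyiilzix" (len 16), cursors c1@1 c2@12 c4@12 c3@15, authorship 11........24..33
After op 7 (insert('n')): buffer="inxbliulacyiinnlzinx" (len 20), cursors c1@2 c2@15 c4@15 c3@19, authorship 111........2424..333
Authorship (.=original, N=cursor N): 1 1 1 . . . . . . . . 2 4 2 4 . . 3 3 3
Index 18: author = 3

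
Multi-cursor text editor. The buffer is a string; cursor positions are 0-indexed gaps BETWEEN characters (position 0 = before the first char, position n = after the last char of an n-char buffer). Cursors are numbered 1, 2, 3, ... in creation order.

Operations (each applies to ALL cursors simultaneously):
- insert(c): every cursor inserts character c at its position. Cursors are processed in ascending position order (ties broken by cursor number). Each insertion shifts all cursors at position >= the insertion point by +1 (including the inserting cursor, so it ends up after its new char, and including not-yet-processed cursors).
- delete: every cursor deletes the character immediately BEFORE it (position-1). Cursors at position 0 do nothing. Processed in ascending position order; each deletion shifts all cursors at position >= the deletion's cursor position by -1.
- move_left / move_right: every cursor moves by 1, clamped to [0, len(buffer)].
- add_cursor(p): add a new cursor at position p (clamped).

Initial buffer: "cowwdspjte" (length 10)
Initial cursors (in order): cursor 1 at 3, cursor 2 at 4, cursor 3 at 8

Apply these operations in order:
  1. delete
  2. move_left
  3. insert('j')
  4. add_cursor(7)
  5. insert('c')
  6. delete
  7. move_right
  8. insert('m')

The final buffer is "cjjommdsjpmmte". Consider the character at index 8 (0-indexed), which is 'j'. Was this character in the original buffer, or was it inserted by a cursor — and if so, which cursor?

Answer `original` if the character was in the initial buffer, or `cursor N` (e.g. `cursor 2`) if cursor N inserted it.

After op 1 (delete): buffer="codspte" (len 7), cursors c1@2 c2@2 c3@5, authorship .......
After op 2 (move_left): buffer="codspte" (len 7), cursors c1@1 c2@1 c3@4, authorship .......
After op 3 (insert('j')): buffer="cjjodsjpte" (len 10), cursors c1@3 c2@3 c3@7, authorship .12...3...
After op 4 (add_cursor(7)): buffer="cjjodsjpte" (len 10), cursors c1@3 c2@3 c3@7 c4@7, authorship .12...3...
After op 5 (insert('c')): buffer="cjjccodsjccpte" (len 14), cursors c1@5 c2@5 c3@11 c4@11, authorship .1212...334...
After op 6 (delete): buffer="cjjodsjpte" (len 10), cursors c1@3 c2@3 c3@7 c4@7, authorship .12...3...
After op 7 (move_right): buffer="cjjodsjpte" (len 10), cursors c1@4 c2@4 c3@8 c4@8, authorship .12...3...
After op 8 (insert('m')): buffer="cjjommdsjpmmte" (len 14), cursors c1@6 c2@6 c3@12 c4@12, authorship .12.12..3.34..
Authorship (.=original, N=cursor N): . 1 2 . 1 2 . . 3 . 3 4 . .
Index 8: author = 3

Answer: cursor 3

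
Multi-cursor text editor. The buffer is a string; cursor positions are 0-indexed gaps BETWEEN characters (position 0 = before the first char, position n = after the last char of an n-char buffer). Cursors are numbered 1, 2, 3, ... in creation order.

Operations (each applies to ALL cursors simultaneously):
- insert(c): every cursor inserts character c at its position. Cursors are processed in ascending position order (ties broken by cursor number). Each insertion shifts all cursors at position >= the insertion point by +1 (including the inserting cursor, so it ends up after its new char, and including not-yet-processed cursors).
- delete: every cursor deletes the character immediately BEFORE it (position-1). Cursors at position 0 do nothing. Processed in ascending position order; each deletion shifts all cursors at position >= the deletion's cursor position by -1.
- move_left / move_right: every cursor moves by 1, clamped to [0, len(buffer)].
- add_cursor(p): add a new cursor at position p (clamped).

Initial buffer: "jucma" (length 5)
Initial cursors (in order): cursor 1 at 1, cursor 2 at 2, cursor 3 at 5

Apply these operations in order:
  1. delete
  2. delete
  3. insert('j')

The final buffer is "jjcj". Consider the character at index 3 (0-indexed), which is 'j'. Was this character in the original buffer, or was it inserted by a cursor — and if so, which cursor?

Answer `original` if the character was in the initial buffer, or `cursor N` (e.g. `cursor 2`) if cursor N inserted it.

Answer: cursor 3

Derivation:
After op 1 (delete): buffer="cm" (len 2), cursors c1@0 c2@0 c3@2, authorship ..
After op 2 (delete): buffer="c" (len 1), cursors c1@0 c2@0 c3@1, authorship .
After op 3 (insert('j')): buffer="jjcj" (len 4), cursors c1@2 c2@2 c3@4, authorship 12.3
Authorship (.=original, N=cursor N): 1 2 . 3
Index 3: author = 3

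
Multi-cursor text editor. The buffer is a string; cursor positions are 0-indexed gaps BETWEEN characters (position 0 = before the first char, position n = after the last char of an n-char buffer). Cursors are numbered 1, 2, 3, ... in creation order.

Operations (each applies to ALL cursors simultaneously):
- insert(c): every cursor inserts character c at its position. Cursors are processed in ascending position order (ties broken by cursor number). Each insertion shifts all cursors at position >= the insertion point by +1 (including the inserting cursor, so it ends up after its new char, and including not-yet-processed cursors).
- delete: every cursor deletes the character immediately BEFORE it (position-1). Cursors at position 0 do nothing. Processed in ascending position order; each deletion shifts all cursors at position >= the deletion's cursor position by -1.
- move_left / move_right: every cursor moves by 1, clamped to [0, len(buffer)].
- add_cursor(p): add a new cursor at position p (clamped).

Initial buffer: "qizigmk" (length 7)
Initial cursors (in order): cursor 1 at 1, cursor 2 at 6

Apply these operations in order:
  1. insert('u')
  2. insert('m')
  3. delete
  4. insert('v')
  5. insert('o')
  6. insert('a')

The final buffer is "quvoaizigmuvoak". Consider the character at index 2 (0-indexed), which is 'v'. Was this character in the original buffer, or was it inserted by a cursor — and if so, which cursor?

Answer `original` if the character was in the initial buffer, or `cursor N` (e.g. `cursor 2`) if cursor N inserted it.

After op 1 (insert('u')): buffer="quizigmuk" (len 9), cursors c1@2 c2@8, authorship .1.....2.
After op 2 (insert('m')): buffer="qumizigmumk" (len 11), cursors c1@3 c2@10, authorship .11.....22.
After op 3 (delete): buffer="quizigmuk" (len 9), cursors c1@2 c2@8, authorship .1.....2.
After op 4 (insert('v')): buffer="quvizigmuvk" (len 11), cursors c1@3 c2@10, authorship .11.....22.
After op 5 (insert('o')): buffer="quvoizigmuvok" (len 13), cursors c1@4 c2@12, authorship .111.....222.
After op 6 (insert('a')): buffer="quvoaizigmuvoak" (len 15), cursors c1@5 c2@14, authorship .1111.....2222.
Authorship (.=original, N=cursor N): . 1 1 1 1 . . . . . 2 2 2 2 .
Index 2: author = 1

Answer: cursor 1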